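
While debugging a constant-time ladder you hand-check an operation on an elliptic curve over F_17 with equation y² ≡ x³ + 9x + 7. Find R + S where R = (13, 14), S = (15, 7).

(13, 14) + (15, 7). λ = (7 - 14)/(15 - 13) ≡ 10/2 mod 17. 2⁻¹ ≡ 9 (mod 17) since 2·9 = 18 ≡ 1, so λ ≡ 5.
  x = λ² - 13 - 15 = 25 - 28 ≡ 14; y = λ·(13 - 14) - 14 ≡ 15. → (14, 15)

(14, 15)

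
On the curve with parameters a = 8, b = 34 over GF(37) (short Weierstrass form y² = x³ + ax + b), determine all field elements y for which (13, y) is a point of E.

x³ + 8x + 34 = 2335 ≡ 4 (mod 37).
Square roots of 4 mod 37: 2 and 35 (since 2² = 4 ≡ 4).

2, 35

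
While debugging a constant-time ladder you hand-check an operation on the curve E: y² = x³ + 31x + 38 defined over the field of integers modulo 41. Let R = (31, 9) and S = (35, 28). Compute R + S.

(31, 9) + (35, 28). λ = (28 - 9)/(35 - 31) ≡ 19/4 mod 41. 4⁻¹ ≡ 31 (mod 41), so λ ≡ 15.
  x = λ² - 31 - 35 = 225 - 66 ≡ 36; y = λ·(31 - 36) - 9 ≡ 39. → (36, 39)

(36, 39)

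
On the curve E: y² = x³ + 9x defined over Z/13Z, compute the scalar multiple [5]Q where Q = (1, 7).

O

Double-and-add on 5 = (101)₂. Start with Q = (1, 7) for the leading 1-bit.
double: tangent at (1, 7): λ = (3·1² + 9)/(2·7) ≡ 12/1. 1⁻¹ ≡ 1 (mod 13) since 1·1 = 1 ≡ 1, so λ ≡ 12·1 ≡ 12.
  x = λ² - 1 - 1 = 144 - 2 ≡ 12; y = λ·(1 - 12) - 7 ≡ 4. → (12, 4)
double: tangent at (12, 4): λ = (3·12² + 9)/(2·4) ≡ 12/8. 8⁻¹ ≡ 5 (mod 13), so λ ≡ 12·5 ≡ 8.
  x = λ² - 12 - 12 = 64 - 24 ≡ 1; y = λ·(12 - 1) - 4 ≡ 6. → (1, 6)
add Q: (1, 6) + (1, 7): same x and y₁ ≡ -y₂, so the sum is the point at infinity.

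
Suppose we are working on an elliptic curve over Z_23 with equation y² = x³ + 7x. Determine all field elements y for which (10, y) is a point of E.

9, 14

x³ + 7x + 0 = 1070 ≡ 12 (mod 23).
Square roots of 12 mod 23: 9 and 14 (since 9² = 81 ≡ 12).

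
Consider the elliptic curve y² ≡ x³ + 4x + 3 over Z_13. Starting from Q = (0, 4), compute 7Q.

(6, 3)

Double-and-add on 7 = (111)₂. Start with Q = (0, 4) for the leading 1-bit.
double: tangent at (0, 4): λ = (3·0² + 4)/(2·4) ≡ 4/8. 8⁻¹ ≡ 5 (mod 13), so λ ≡ 4·5 ≡ 7.
  x = λ² - 0 - 0 = 49 - 0 ≡ 10; y = λ·(0 - 10) - 4 ≡ 4. → (10, 4)
add Q: (10, 4) + (0, 4). λ = (4 - 4)/(0 - 10) ≡ 0/3 mod 13. 3⁻¹ ≡ 9 (mod 13) since 3·9 = 27 ≡ 1, so λ ≡ 0.
  x = λ² - 10 - 0 = 0 - 10 ≡ 3; y = λ·(10 - 3) - 4 ≡ 9. → (3, 9)
double: tangent at (3, 9): λ = (3·3² + 4)/(2·9) ≡ 5/5. 5⁻¹ ≡ 8 (mod 13), so λ ≡ 5·8 ≡ 1.
  x = λ² - 3 - 3 = 1 - 6 ≡ 8; y = λ·(3 - 8) - 9 ≡ 12. → (8, 12)
add Q: (8, 12) + (0, 4). λ = (4 - 12)/(0 - 8) ≡ 5/5 mod 13. 5⁻¹ ≡ 8 (mod 13), so λ ≡ 1.
  x = λ² - 8 - 0 = 1 - 8 ≡ 6; y = λ·(8 - 6) - 12 ≡ 3. → (6, 3)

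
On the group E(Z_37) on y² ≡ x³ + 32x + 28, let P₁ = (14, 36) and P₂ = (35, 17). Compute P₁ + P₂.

(28, 26)

(14, 36) + (35, 17). λ = (17 - 36)/(35 - 14) ≡ 18/21 mod 37. 21⁻¹ ≡ 30 (mod 37) since 21·30 = 630 ≡ 1, so λ ≡ 22.
  x = λ² - 14 - 35 = 484 - 49 ≡ 28; y = λ·(14 - 28) - 36 ≡ 26. → (28, 26)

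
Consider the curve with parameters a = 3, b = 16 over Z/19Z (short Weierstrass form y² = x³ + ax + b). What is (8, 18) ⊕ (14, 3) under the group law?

(8, 1)

(8, 18) + (14, 3). λ = (3 - 18)/(14 - 8) ≡ 4/6 mod 19. 6⁻¹ ≡ 16 (mod 19), so λ ≡ 7.
  x = λ² - 8 - 14 = 49 - 22 ≡ 8; y = λ·(8 - 8) - 18 ≡ 1. → (8, 1)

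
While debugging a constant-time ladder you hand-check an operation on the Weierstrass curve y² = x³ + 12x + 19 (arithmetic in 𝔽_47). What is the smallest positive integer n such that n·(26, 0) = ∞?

2P: (26, 0) + (26, 0): same x and y₁ ≡ -y₂, so the sum is ∞.
2P = ∞, so the order is 2.

2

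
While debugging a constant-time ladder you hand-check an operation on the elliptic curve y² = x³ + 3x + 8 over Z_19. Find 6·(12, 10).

Write P = (12, 10).
Repeated addition: build up to 6P.
2P: tangent at (12, 10): λ = (3·12² + 3)/(2·10) ≡ 17/1. 1⁻¹ ≡ 1 (mod 19), so λ ≡ 17·1 ≡ 17.
  x = λ² - 12 - 12 = 289 - 24 ≡ 18; y = λ·(12 - 18) - 10 ≡ 2. → (18, 2)
3P: (18, 2) + (12, 10). λ = (10 - 2)/(12 - 18) ≡ 8/13 mod 19. 13⁻¹ ≡ 3 (mod 19) since 13·3 = 39 ≡ 1, so λ ≡ 5.
  x = λ² - 18 - 12 = 25 - 30 ≡ 14; y = λ·(18 - 14) - 2 ≡ 18. → (14, 18)
4P: (14, 18) + (12, 10). λ = (10 - 18)/(12 - 14) ≡ 11/17 mod 19. 17⁻¹ ≡ 9 (mod 19), so λ ≡ 4.
  x = λ² - 14 - 12 = 16 - 26 ≡ 9; y = λ·(14 - 9) - 18 ≡ 2. → (9, 2)
5P: (9, 2) + (12, 10). λ = (10 - 2)/(12 - 9) ≡ 8/3 mod 19. 3⁻¹ ≡ 13 (mod 19), so λ ≡ 9.
  x = λ² - 9 - 12 = 81 - 21 ≡ 3; y = λ·(9 - 3) - 2 ≡ 14. → (3, 14)
6P: (3, 14) + (12, 10). λ = (10 - 14)/(12 - 3) ≡ 15/9 mod 19. 9⁻¹ ≡ 17 (mod 19) since 9·17 = 153 ≡ 1, so λ ≡ 8.
  x = λ² - 3 - 12 = 64 - 15 ≡ 11; y = λ·(3 - 11) - 14 ≡ 17. → (11, 17)

(11, 17)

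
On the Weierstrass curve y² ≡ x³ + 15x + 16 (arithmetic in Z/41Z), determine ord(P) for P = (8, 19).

2P: tangent at (8, 19): λ = (3·8² + 15)/(2·19) ≡ 2/38. 38⁻¹ ≡ 27 (mod 41), so λ ≡ 2·27 ≡ 13.
  x = λ² - 8 - 8 = 169 - 16 ≡ 30; y = λ·(8 - 30) - 19 ≡ 23. → (30, 23)
3P: (30, 23) + (8, 19). λ = (19 - 23)/(8 - 30) ≡ 37/19 mod 41. 19⁻¹ ≡ 13 (mod 41), so λ ≡ 30.
  x = λ² - 30 - 8 = 900 - 38 ≡ 1; y = λ·(30 - 1) - 23 ≡ 27. → (1, 27)
4P: (1, 27) + (8, 19). λ = (19 - 27)/(8 - 1) ≡ 33/7 mod 41. 7⁻¹ ≡ 6 (mod 41) since 7·6 = 42 ≡ 1, so λ ≡ 34.
  x = λ² - 1 - 8 = 1156 - 9 ≡ 40; y = λ·(1 - 40) - 27 ≡ 0. → (40, 0)
5P: (40, 0) + (8, 19). λ = (19 - 0)/(8 - 40) ≡ 19/9 mod 41. 9⁻¹ ≡ 32 (mod 41), so λ ≡ 34.
  x = λ² - 40 - 8 = 1156 - 48 ≡ 1; y = λ·(40 - 1) - 0 ≡ 14. → (1, 14)
6P: (1, 14) + (8, 19). λ = (19 - 14)/(8 - 1) ≡ 5/7 mod 41. 7⁻¹ ≡ 6 (mod 41), so λ ≡ 30.
  x = λ² - 1 - 8 = 900 - 9 ≡ 30; y = λ·(1 - 30) - 14 ≡ 18. → (30, 18)
7P: (30, 18) + (8, 19). λ = (19 - 18)/(8 - 30) ≡ 1/19 mod 41. 19⁻¹ ≡ 13 (mod 41) since 19·13 = 247 ≡ 1, so λ ≡ 13.
  x = λ² - 30 - 8 = 169 - 38 ≡ 8; y = λ·(30 - 8) - 18 ≡ 22. → (8, 22)
8P: (8, 22) + (8, 19): same x and y₁ ≡ -y₂, so the sum is O.
8P = O, so the order is 8.

8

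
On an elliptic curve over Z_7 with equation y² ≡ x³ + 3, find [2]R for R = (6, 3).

(4, 5)

tangent at (6, 3): λ = (3·6² + 0)/(2·3) ≡ 3/6. 6⁻¹ ≡ 6 (mod 7), so λ ≡ 3·6 ≡ 4.
  x = λ² - 6 - 6 = 16 - 12 ≡ 4; y = λ·(6 - 4) - 3 ≡ 5. → (4, 5)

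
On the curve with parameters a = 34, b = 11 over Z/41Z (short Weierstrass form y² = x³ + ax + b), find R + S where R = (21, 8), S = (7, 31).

(21, 8) + (7, 31). λ = (31 - 8)/(7 - 21) ≡ 23/27 mod 41. 27⁻¹ ≡ 38 (mod 41), so λ ≡ 13.
  x = λ² - 21 - 7 = 169 - 28 ≡ 18; y = λ·(21 - 18) - 8 ≡ 31. → (18, 31)

(18, 31)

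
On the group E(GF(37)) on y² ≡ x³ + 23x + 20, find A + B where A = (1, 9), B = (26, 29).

(1, 9) + (26, 29). λ = (29 - 9)/(26 - 1) ≡ 20/25 mod 37. 25⁻¹ ≡ 3 (mod 37), so λ ≡ 23.
  x = λ² - 1 - 26 = 529 - 27 ≡ 21; y = λ·(1 - 21) - 9 ≡ 12. → (21, 12)

(21, 12)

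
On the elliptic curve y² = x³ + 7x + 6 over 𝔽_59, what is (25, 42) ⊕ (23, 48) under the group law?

(25, 42) + (23, 48). λ = (48 - 42)/(23 - 25) ≡ 6/57 mod 59. 57⁻¹ ≡ 29 (mod 59), so λ ≡ 56.
  x = λ² - 25 - 23 = 3136 - 48 ≡ 20; y = λ·(25 - 20) - 42 ≡ 2. → (20, 2)

(20, 2)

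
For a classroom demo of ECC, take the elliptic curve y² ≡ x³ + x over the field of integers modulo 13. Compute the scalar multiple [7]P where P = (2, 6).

(6, 1)

Repeated addition: build up to 7P.
2P: tangent at (2, 6): λ = (3·2² + 1)/(2·6) ≡ 0/12. 12⁻¹ ≡ 12 (mod 13) since 12·12 = 144 ≡ 1, so λ ≡ 0·12 ≡ 0.
  x = λ² - 2 - 2 = 0 - 4 ≡ 9; y = λ·(2 - 9) - 6 ≡ 7. → (9, 7)
3P: (9, 7) + (2, 6). λ = (6 - 7)/(2 - 9) ≡ 12/6 mod 13. 6⁻¹ ≡ 11 (mod 13) since 6·11 = 66 ≡ 1, so λ ≡ 2.
  x = λ² - 9 - 2 = 4 - 11 ≡ 6; y = λ·(9 - 6) - 7 ≡ 12. → (6, 12)
4P: (6, 12) + (2, 6). λ = (6 - 12)/(2 - 6) ≡ 7/9 mod 13. 9⁻¹ ≡ 3 (mod 13) since 9·3 = 27 ≡ 1, so λ ≡ 8.
  x = λ² - 6 - 2 = 64 - 8 ≡ 4; y = λ·(6 - 4) - 12 ≡ 4. → (4, 4)
5P: (4, 4) + (2, 6). λ = (6 - 4)/(2 - 4) ≡ 2/11 mod 13. 11⁻¹ ≡ 6 (mod 13), so λ ≡ 12.
  x = λ² - 4 - 2 = 144 - 6 ≡ 8; y = λ·(4 - 8) - 4 ≡ 0. → (8, 0)
6P: (8, 0) + (2, 6). λ = (6 - 0)/(2 - 8) ≡ 6/7 mod 13. 7⁻¹ ≡ 2 (mod 13), so λ ≡ 12.
  x = λ² - 8 - 2 = 144 - 10 ≡ 4; y = λ·(8 - 4) - 0 ≡ 9. → (4, 9)
7P: (4, 9) + (2, 6). λ = (6 - 9)/(2 - 4) ≡ 10/11 mod 13. 11⁻¹ ≡ 6 (mod 13) since 11·6 = 66 ≡ 1, so λ ≡ 8.
  x = λ² - 4 - 2 = 64 - 6 ≡ 6; y = λ·(4 - 6) - 9 ≡ 1. → (6, 1)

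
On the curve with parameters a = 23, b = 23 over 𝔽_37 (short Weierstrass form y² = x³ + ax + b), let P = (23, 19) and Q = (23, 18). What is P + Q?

The two points share x = 23 and their y-coordinates satisfy 19 + 18 ≡ 0 (mod 37), so they are inverses. Their sum is the point at infinity.

O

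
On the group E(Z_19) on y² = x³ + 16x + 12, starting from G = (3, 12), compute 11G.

Double-and-add on 11 = (1011)₂. Start with G = (3, 12) for the leading 1-bit.
double: tangent at (3, 12): λ = (3·3² + 16)/(2·12) ≡ 5/5. 5⁻¹ ≡ 4 (mod 19) since 5·4 = 20 ≡ 1, so λ ≡ 5·4 ≡ 1.
  x = λ² - 3 - 3 = 1 - 6 ≡ 14; y = λ·(3 - 14) - 12 ≡ 15. → (14, 15)
double: tangent at (14, 15): λ = (3·14² + 16)/(2·15) ≡ 15/11. 11⁻¹ ≡ 7 (mod 19) since 11·7 = 77 ≡ 1, so λ ≡ 15·7 ≡ 10.
  x = λ² - 14 - 14 = 100 - 28 ≡ 15; y = λ·(14 - 15) - 15 ≡ 13. → (15, 13)
add G: (15, 13) + (3, 12). λ = (12 - 13)/(3 - 15) ≡ 18/7 mod 19. 7⁻¹ ≡ 11 (mod 19) since 7·11 = 77 ≡ 1, so λ ≡ 8.
  x = λ² - 15 - 3 = 64 - 18 ≡ 8; y = λ·(15 - 8) - 13 ≡ 5. → (8, 5)
double: tangent at (8, 5): λ = (3·8² + 16)/(2·5) ≡ 18/10. 10⁻¹ ≡ 2 (mod 19) since 10·2 = 20 ≡ 1, so λ ≡ 18·2 ≡ 17.
  x = λ² - 8 - 8 = 289 - 16 ≡ 7; y = λ·(8 - 7) - 5 ≡ 12. → (7, 12)
add G: (7, 12) + (3, 12). λ = (12 - 12)/(3 - 7) ≡ 0/15 mod 19. 15⁻¹ ≡ 14 (mod 19) since 15·14 = 210 ≡ 1, so λ ≡ 0.
  x = λ² - 7 - 3 = 0 - 10 ≡ 9; y = λ·(7 - 9) - 12 ≡ 7. → (9, 7)

(9, 7)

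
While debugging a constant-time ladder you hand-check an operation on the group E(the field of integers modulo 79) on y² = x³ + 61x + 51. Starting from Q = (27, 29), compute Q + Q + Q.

Repeated addition: build up to 3Q.
2Q: tangent at (27, 29): λ = (3·27² + 61)/(2·29) ≡ 36/58. 58⁻¹ ≡ 15 (mod 79), so λ ≡ 36·15 ≡ 66.
  x = λ² - 27 - 27 = 4356 - 54 ≡ 36; y = λ·(27 - 36) - 29 ≡ 9. → (36, 9)
3Q: (36, 9) + (27, 29). λ = (29 - 9)/(27 - 36) ≡ 20/70 mod 79. 70⁻¹ ≡ 35 (mod 79), so λ ≡ 68.
  x = λ² - 36 - 27 = 4624 - 63 ≡ 58; y = λ·(36 - 58) - 9 ≡ 75. → (58, 75)

(58, 75)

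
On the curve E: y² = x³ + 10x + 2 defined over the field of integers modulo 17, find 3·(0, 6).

Write P = (0, 6).
Repeated addition: build up to 3P.
2P: tangent at (0, 6): λ = (3·0² + 10)/(2·6) ≡ 10/12. 12⁻¹ ≡ 10 (mod 17) since 12·10 = 120 ≡ 1, so λ ≡ 10·10 ≡ 15.
  x = λ² - 0 - 0 = 225 - 0 ≡ 4; y = λ·(0 - 4) - 6 ≡ 2. → (4, 2)
3P: (4, 2) + (0, 6). λ = (6 - 2)/(0 - 4) ≡ 4/13 mod 17. 13⁻¹ ≡ 4 (mod 17) since 13·4 = 52 ≡ 1, so λ ≡ 16.
  x = λ² - 4 - 0 = 256 - 4 ≡ 14; y = λ·(4 - 14) - 2 ≡ 8. → (14, 8)

(14, 8)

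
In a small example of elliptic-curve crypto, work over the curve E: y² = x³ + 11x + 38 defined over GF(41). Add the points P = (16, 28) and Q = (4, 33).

(16, 28) + (4, 33). λ = (33 - 28)/(4 - 16) ≡ 5/29 mod 41. 29⁻¹ ≡ 17 (mod 41), so λ ≡ 3.
  x = λ² - 16 - 4 = 9 - 20 ≡ 30; y = λ·(16 - 30) - 28 ≡ 12. → (30, 12)

(30, 12)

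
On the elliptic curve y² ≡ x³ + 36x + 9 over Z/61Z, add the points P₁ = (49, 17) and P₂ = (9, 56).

(55, 59)

(49, 17) + (9, 56). λ = (56 - 17)/(9 - 49) ≡ 39/21 mod 61. 21⁻¹ ≡ 32 (mod 61), so λ ≡ 28.
  x = λ² - 49 - 9 = 784 - 58 ≡ 55; y = λ·(49 - 55) - 17 ≡ 59. → (55, 59)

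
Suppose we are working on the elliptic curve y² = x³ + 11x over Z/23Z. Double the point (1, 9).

tangent at (1, 9): λ = (3·1² + 11)/(2·9) ≡ 14/18. 18⁻¹ ≡ 9 (mod 23), so λ ≡ 14·9 ≡ 11.
  x = λ² - 1 - 1 = 121 - 2 ≡ 4; y = λ·(1 - 4) - 9 ≡ 4. → (4, 4)

(4, 4)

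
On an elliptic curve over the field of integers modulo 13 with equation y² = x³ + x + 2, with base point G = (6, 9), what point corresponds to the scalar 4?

(9, 5)

Double-and-add on 4 = (100)₂. Start with G = (6, 9) for the leading 1-bit.
double: tangent at (6, 9): λ = (3·6² + 1)/(2·9) ≡ 5/5. 5⁻¹ ≡ 8 (mod 13), so λ ≡ 5·8 ≡ 1.
  x = λ² - 6 - 6 = 1 - 12 ≡ 2; y = λ·(6 - 2) - 9 ≡ 8. → (2, 8)
double: tangent at (2, 8): λ = (3·2² + 1)/(2·8) ≡ 0/3. 3⁻¹ ≡ 9 (mod 13), so λ ≡ 0·9 ≡ 0.
  x = λ² - 2 - 2 = 0 - 4 ≡ 9; y = λ·(2 - 9) - 8 ≡ 5. → (9, 5)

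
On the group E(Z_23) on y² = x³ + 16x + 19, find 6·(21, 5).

(1, 6)

Write P = (21, 5).
Repeated addition: build up to 6P.
2P: tangent at (21, 5): λ = (3·21² + 16)/(2·5) ≡ 5/10. 10⁻¹ ≡ 7 (mod 23), so λ ≡ 5·7 ≡ 12.
  x = λ² - 21 - 21 = 144 - 42 ≡ 10; y = λ·(21 - 10) - 5 ≡ 12. → (10, 12)
3P: (10, 12) + (21, 5). λ = (5 - 12)/(21 - 10) ≡ 16/11 mod 23. 11⁻¹ ≡ 21 (mod 23) since 11·21 = 231 ≡ 1, so λ ≡ 14.
  x = λ² - 10 - 21 = 196 - 31 ≡ 4; y = λ·(10 - 4) - 12 ≡ 3. → (4, 3)
4P: (4, 3) + (21, 5). λ = (5 - 3)/(21 - 4) ≡ 2/17 mod 23. 17⁻¹ ≡ 19 (mod 23), so λ ≡ 15.
  x = λ² - 4 - 21 = 225 - 25 ≡ 16; y = λ·(4 - 16) - 3 ≡ 1. → (16, 1)
5P: (16, 1) + (21, 5). λ = (5 - 1)/(21 - 16) ≡ 4/5 mod 23. 5⁻¹ ≡ 14 (mod 23), so λ ≡ 10.
  x = λ² - 16 - 21 = 100 - 37 ≡ 17; y = λ·(16 - 17) - 1 ≡ 12. → (17, 12)
6P: (17, 12) + (21, 5). λ = (5 - 12)/(21 - 17) ≡ 16/4 mod 23. 4⁻¹ ≡ 6 (mod 23) since 4·6 = 24 ≡ 1, so λ ≡ 4.
  x = λ² - 17 - 21 = 16 - 38 ≡ 1; y = λ·(17 - 1) - 12 ≡ 6. → (1, 6)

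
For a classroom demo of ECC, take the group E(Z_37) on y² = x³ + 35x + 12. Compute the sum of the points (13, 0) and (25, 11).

(13, 0) + (25, 11). λ = (11 - 0)/(25 - 13) ≡ 11/12 mod 37. 12⁻¹ ≡ 34 (mod 37), so λ ≡ 4.
  x = λ² - 13 - 25 = 16 - 38 ≡ 15; y = λ·(13 - 15) - 0 ≡ 29. → (15, 29)

(15, 29)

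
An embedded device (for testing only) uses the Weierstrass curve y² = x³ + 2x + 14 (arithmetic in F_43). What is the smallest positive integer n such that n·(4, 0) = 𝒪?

2P: (4, 0) + (4, 0): same x and y₁ ≡ -y₂, so the sum is 𝒪.
2P = 𝒪, so the order is 2.

2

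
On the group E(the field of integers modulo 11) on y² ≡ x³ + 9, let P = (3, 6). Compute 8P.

(0, 3)

Double-and-add on 8 = (1000)₂. Start with P = (3, 6) for the leading 1-bit.
double: tangent at (3, 6): λ = (3·3² + 0)/(2·6) ≡ 5/1. 1⁻¹ ≡ 1 (mod 11) since 1·1 = 1 ≡ 1, so λ ≡ 5·1 ≡ 5.
  x = λ² - 3 - 3 = 25 - 6 ≡ 8; y = λ·(3 - 8) - 6 ≡ 2. → (8, 2)
double: tangent at (8, 2): λ = (3·8² + 0)/(2·2) ≡ 5/4. 4⁻¹ ≡ 3 (mod 11), so λ ≡ 5·3 ≡ 4.
  x = λ² - 8 - 8 = 16 - 16 ≡ 0; y = λ·(8 - 0) - 2 ≡ 8. → (0, 8)
double: tangent at (0, 8): λ = (3·0² + 0)/(2·8) ≡ 0/5. 5⁻¹ ≡ 9 (mod 11), so λ ≡ 0·9 ≡ 0.
  x = λ² - 0 - 0 = 0 - 0 ≡ 0; y = λ·(0 - 0) - 8 ≡ 3. → (0, 3)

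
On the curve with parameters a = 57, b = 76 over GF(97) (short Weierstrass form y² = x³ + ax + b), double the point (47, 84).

(73, 4)

tangent at (47, 84): λ = (3·47² + 57)/(2·84) ≡ 88/71. 71⁻¹ ≡ 41 (mod 97) since 71·41 = 2911 ≡ 1, so λ ≡ 88·41 ≡ 19.
  x = λ² - 47 - 47 = 361 - 94 ≡ 73; y = λ·(47 - 73) - 84 ≡ 4. → (73, 4)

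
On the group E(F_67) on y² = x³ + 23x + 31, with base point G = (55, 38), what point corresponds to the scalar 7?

Repeated addition: build up to 7G.
2G: tangent at (55, 38): λ = (3·55² + 23)/(2·38) ≡ 53/9. 9⁻¹ ≡ 15 (mod 67), so λ ≡ 53·15 ≡ 58.
  x = λ² - 55 - 55 = 3364 - 110 ≡ 38; y = λ·(55 - 38) - 38 ≡ 10. → (38, 10)
3G: (38, 10) + (55, 38). λ = (38 - 10)/(55 - 38) ≡ 28/17 mod 67. 17⁻¹ ≡ 4 (mod 67) since 17·4 = 68 ≡ 1, so λ ≡ 45.
  x = λ² - 38 - 55 = 2025 - 93 ≡ 56; y = λ·(38 - 56) - 10 ≡ 51. → (56, 51)
4G: (56, 51) + (55, 38). λ = (38 - 51)/(55 - 56) ≡ 54/66 mod 67. 66⁻¹ ≡ 66 (mod 67) since 66·66 = 4356 ≡ 1, so λ ≡ 13.
  x = λ² - 56 - 55 = 169 - 111 ≡ 58; y = λ·(56 - 58) - 51 ≡ 57. → (58, 57)
5G: (58, 57) + (55, 38). λ = (38 - 57)/(55 - 58) ≡ 48/64 mod 67. 64⁻¹ ≡ 22 (mod 67), so λ ≡ 51.
  x = λ² - 58 - 55 = 2601 - 113 ≡ 9; y = λ·(58 - 9) - 57 ≡ 30. → (9, 30)
6G: (9, 30) + (55, 38). λ = (38 - 30)/(55 - 9) ≡ 8/46 mod 67. 46⁻¹ ≡ 51 (mod 67), so λ ≡ 6.
  x = λ² - 9 - 55 = 36 - 64 ≡ 39; y = λ·(9 - 39) - 30 ≡ 58. → (39, 58)
7G: (39, 58) + (55, 38). λ = (38 - 58)/(55 - 39) ≡ 47/16 mod 67. 16⁻¹ ≡ 21 (mod 67) since 16·21 = 336 ≡ 1, so λ ≡ 49.
  x = λ² - 39 - 55 = 2401 - 94 ≡ 29; y = λ·(39 - 29) - 58 ≡ 30. → (29, 30)

(29, 30)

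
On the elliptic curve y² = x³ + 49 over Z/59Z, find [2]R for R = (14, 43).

(34, 0)

tangent at (14, 43): λ = (3·14² + 0)/(2·43) ≡ 57/27. 27⁻¹ ≡ 35 (mod 59) since 27·35 = 945 ≡ 1, so λ ≡ 57·35 ≡ 48.
  x = λ² - 14 - 14 = 2304 - 28 ≡ 34; y = λ·(14 - 34) - 43 ≡ 0. → (34, 0)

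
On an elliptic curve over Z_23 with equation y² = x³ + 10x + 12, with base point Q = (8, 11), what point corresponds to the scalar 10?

Repeated addition: build up to 10Q.
2Q: tangent at (8, 11): λ = (3·8² + 10)/(2·11) ≡ 18/22. 22⁻¹ ≡ 22 (mod 23), so λ ≡ 18·22 ≡ 5.
  x = λ² - 8 - 8 = 25 - 16 ≡ 9; y = λ·(8 - 9) - 11 ≡ 7. → (9, 7)
3Q: (9, 7) + (8, 11). λ = (11 - 7)/(8 - 9) ≡ 4/22 mod 23. 22⁻¹ ≡ 22 (mod 23) since 22·22 = 484 ≡ 1, so λ ≡ 19.
  x = λ² - 9 - 8 = 361 - 17 ≡ 22; y = λ·(9 - 22) - 7 ≡ 22. → (22, 22)
4Q: (22, 22) + (8, 11). λ = (11 - 22)/(8 - 22) ≡ 12/9 mod 23. 9⁻¹ ≡ 18 (mod 23), so λ ≡ 9.
  x = λ² - 22 - 8 = 81 - 30 ≡ 5; y = λ·(22 - 5) - 22 ≡ 16. → (5, 16)
5Q: (5, 16) + (8, 11). λ = (11 - 16)/(8 - 5) ≡ 18/3 mod 23. 3⁻¹ ≡ 8 (mod 23), so λ ≡ 6.
  x = λ² - 5 - 8 = 36 - 13 ≡ 0; y = λ·(5 - 0) - 16 ≡ 14. → (0, 14)
6Q: (0, 14) + (8, 11). λ = (11 - 14)/(8 - 0) ≡ 20/8 mod 23. 8⁻¹ ≡ 3 (mod 23) since 8·3 = 24 ≡ 1, so λ ≡ 14.
  x = λ² - 0 - 8 = 196 - 8 ≡ 4; y = λ·(0 - 4) - 14 ≡ 22. → (4, 22)
7Q: (4, 22) + (8, 11). λ = (11 - 22)/(8 - 4) ≡ 12/4 mod 23. 4⁻¹ ≡ 6 (mod 23) since 4·6 = 24 ≡ 1, so λ ≡ 3.
  x = λ² - 4 - 8 = 9 - 12 ≡ 20; y = λ·(4 - 20) - 22 ≡ 22. → (20, 22)
8Q: (20, 22) + (8, 11). λ = (11 - 22)/(8 - 20) ≡ 12/11 mod 23. 11⁻¹ ≡ 21 (mod 23), so λ ≡ 22.
  x = λ² - 20 - 8 = 484 - 28 ≡ 19; y = λ·(20 - 19) - 22 ≡ 0. → (19, 0)
9Q: (19, 0) + (8, 11). λ = (11 - 0)/(8 - 19) ≡ 11/12 mod 23. 12⁻¹ ≡ 2 (mod 23), so λ ≡ 22.
  x = λ² - 19 - 8 = 484 - 27 ≡ 20; y = λ·(19 - 20) - 0 ≡ 1. → (20, 1)
10Q: (20, 1) + (8, 11). λ = (11 - 1)/(8 - 20) ≡ 10/11 mod 23. 11⁻¹ ≡ 21 (mod 23), so λ ≡ 3.
  x = λ² - 20 - 8 = 9 - 28 ≡ 4; y = λ·(20 - 4) - 1 ≡ 1. → (4, 1)

(4, 1)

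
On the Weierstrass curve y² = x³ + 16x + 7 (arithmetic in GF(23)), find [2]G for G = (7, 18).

(21, 17)

tangent at (7, 18): λ = (3·7² + 16)/(2·18) ≡ 2/13. 13⁻¹ ≡ 16 (mod 23) since 13·16 = 208 ≡ 1, so λ ≡ 2·16 ≡ 9.
  x = λ² - 7 - 7 = 81 - 14 ≡ 21; y = λ·(7 - 21) - 18 ≡ 17. → (21, 17)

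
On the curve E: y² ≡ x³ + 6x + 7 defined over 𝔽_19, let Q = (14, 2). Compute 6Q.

Double-and-add on 6 = (110)₂. Start with Q = (14, 2) for the leading 1-bit.
double: tangent at (14, 2): λ = (3·14² + 6)/(2·2) ≡ 5/4. 4⁻¹ ≡ 5 (mod 19), so λ ≡ 5·5 ≡ 6.
  x = λ² - 14 - 14 = 36 - 28 ≡ 8; y = λ·(14 - 8) - 2 ≡ 15. → (8, 15)
add Q: (8, 15) + (14, 2). λ = (2 - 15)/(14 - 8) ≡ 6/6 mod 19. 6⁻¹ ≡ 16 (mod 19) since 6·16 = 96 ≡ 1, so λ ≡ 1.
  x = λ² - 8 - 14 = 1 - 22 ≡ 17; y = λ·(8 - 17) - 15 ≡ 14. → (17, 14)
double: tangent at (17, 14): λ = (3·17² + 6)/(2·14) ≡ 18/9. 9⁻¹ ≡ 17 (mod 19), so λ ≡ 18·17 ≡ 2.
  x = λ² - 17 - 17 = 4 - 34 ≡ 8; y = λ·(17 - 8) - 14 ≡ 4. → (8, 4)

(8, 4)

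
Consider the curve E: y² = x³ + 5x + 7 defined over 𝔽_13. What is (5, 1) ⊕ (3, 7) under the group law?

(5, 1) + (3, 7). λ = (7 - 1)/(3 - 5) ≡ 6/11 mod 13. 11⁻¹ ≡ 6 (mod 13) since 11·6 = 66 ≡ 1, so λ ≡ 10.
  x = λ² - 5 - 3 = 100 - 8 ≡ 1; y = λ·(5 - 1) - 1 ≡ 0. → (1, 0)

(1, 0)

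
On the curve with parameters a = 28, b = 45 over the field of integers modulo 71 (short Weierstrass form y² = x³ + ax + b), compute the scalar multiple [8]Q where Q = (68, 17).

Repeated addition: build up to 8Q.
2Q: tangent at (68, 17): λ = (3·68² + 28)/(2·17) ≡ 55/34. 34⁻¹ ≡ 23 (mod 71) since 34·23 = 782 ≡ 1, so λ ≡ 55·23 ≡ 58.
  x = λ² - 68 - 68 = 3364 - 136 ≡ 33; y = λ·(68 - 33) - 17 ≡ 25. → (33, 25)
3Q: (33, 25) + (68, 17). λ = (17 - 25)/(68 - 33) ≡ 63/35 mod 71. 35⁻¹ ≡ 69 (mod 71), so λ ≡ 16.
  x = λ² - 33 - 68 = 256 - 101 ≡ 13; y = λ·(33 - 13) - 25 ≡ 11. → (13, 11)
4Q: (13, 11) + (68, 17). λ = (17 - 11)/(68 - 13) ≡ 6/55 mod 71. 55⁻¹ ≡ 31 (mod 71), so λ ≡ 44.
  x = λ² - 13 - 68 = 1936 - 81 ≡ 9; y = λ·(13 - 9) - 11 ≡ 23. → (9, 23)
5Q: (9, 23) + (68, 17). λ = (17 - 23)/(68 - 9) ≡ 65/59 mod 71. 59⁻¹ ≡ 65 (mod 71), so λ ≡ 36.
  x = λ² - 9 - 68 = 1296 - 77 ≡ 12; y = λ·(9 - 12) - 23 ≡ 11. → (12, 11)
6Q: (12, 11) + (68, 17). λ = (17 - 11)/(68 - 12) ≡ 6/56 mod 71. 56⁻¹ ≡ 52 (mod 71), so λ ≡ 28.
  x = λ² - 12 - 68 = 784 - 80 ≡ 65; y = λ·(12 - 65) - 11 ≡ 67. → (65, 67)
7Q: (65, 67) + (68, 17). λ = (17 - 67)/(68 - 65) ≡ 21/3 mod 71. 3⁻¹ ≡ 24 (mod 71), so λ ≡ 7.
  x = λ² - 65 - 68 = 49 - 133 ≡ 58; y = λ·(65 - 58) - 67 ≡ 53. → (58, 53)
8Q: (58, 53) + (68, 17). λ = (17 - 53)/(68 - 58) ≡ 35/10 mod 71. 10⁻¹ ≡ 64 (mod 71), so λ ≡ 39.
  x = λ² - 58 - 68 = 1521 - 126 ≡ 46; y = λ·(58 - 46) - 53 ≡ 60. → (46, 60)

(46, 60)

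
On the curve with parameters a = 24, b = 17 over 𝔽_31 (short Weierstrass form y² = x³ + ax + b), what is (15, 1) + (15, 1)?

(19, 27)

tangent at (15, 1): λ = (3·15² + 24)/(2·1) ≡ 17/2. 2⁻¹ ≡ 16 (mod 31) since 2·16 = 32 ≡ 1, so λ ≡ 17·16 ≡ 24.
  x = λ² - 15 - 15 = 576 - 30 ≡ 19; y = λ·(15 - 19) - 1 ≡ 27. → (19, 27)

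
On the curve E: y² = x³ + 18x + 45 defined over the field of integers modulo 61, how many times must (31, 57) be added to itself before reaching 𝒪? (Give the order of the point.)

2P: tangent at (31, 57): λ = (3·31² + 18)/(2·57) ≡ 34/53. 53⁻¹ ≡ 38 (mod 61) since 53·38 = 2014 ≡ 1, so λ ≡ 34·38 ≡ 11.
  x = λ² - 31 - 31 = 121 - 62 ≡ 59; y = λ·(31 - 59) - 57 ≡ 1. → (59, 1)
3P: (59, 1) + (31, 57). λ = (57 - 1)/(31 - 59) ≡ 56/33 mod 61. 33⁻¹ ≡ 37 (mod 61), so λ ≡ 59.
  x = λ² - 59 - 31 = 3481 - 90 ≡ 36; y = λ·(59 - 36) - 1 ≡ 14. → (36, 14)
4P: (36, 14) + (31, 57). λ = (57 - 14)/(31 - 36) ≡ 43/56 mod 61. 56⁻¹ ≡ 12 (mod 61) since 56·12 = 672 ≡ 1, so λ ≡ 28.
  x = λ² - 36 - 31 = 784 - 67 ≡ 46; y = λ·(36 - 46) - 14 ≡ 11. → (46, 11)
5P: (46, 11) + (31, 57). λ = (57 - 11)/(31 - 46) ≡ 46/46 mod 61. 46⁻¹ ≡ 4 (mod 61) since 46·4 = 184 ≡ 1, so λ ≡ 1.
  x = λ² - 46 - 31 = 1 - 77 ≡ 46; y = λ·(46 - 46) - 11 ≡ 50. → (46, 50)
6P: (46, 50) + (31, 57). λ = (57 - 50)/(31 - 46) ≡ 7/46 mod 61. 46⁻¹ ≡ 4 (mod 61), so λ ≡ 28.
  x = λ² - 46 - 31 = 784 - 77 ≡ 36; y = λ·(46 - 36) - 50 ≡ 47. → (36, 47)
7P: (36, 47) + (31, 57). λ = (57 - 47)/(31 - 36) ≡ 10/56 mod 61. 56⁻¹ ≡ 12 (mod 61) since 56·12 = 672 ≡ 1, so λ ≡ 59.
  x = λ² - 36 - 31 = 3481 - 67 ≡ 59; y = λ·(36 - 59) - 47 ≡ 60. → (59, 60)
8P: (59, 60) + (31, 57). λ = (57 - 60)/(31 - 59) ≡ 58/33 mod 61. 33⁻¹ ≡ 37 (mod 61), so λ ≡ 11.
  x = λ² - 59 - 31 = 121 - 90 ≡ 31; y = λ·(59 - 31) - 60 ≡ 4. → (31, 4)
9P: (31, 4) + (31, 57): same x and y₁ ≡ -y₂, so the sum is 𝒪.
9P = 𝒪, so the order is 9.

9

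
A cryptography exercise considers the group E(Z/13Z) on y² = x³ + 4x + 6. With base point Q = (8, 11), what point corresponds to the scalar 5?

Double-and-add on 5 = (101)₂. Start with Q = (8, 11) for the leading 1-bit.
double: tangent at (8, 11): λ = (3·8² + 4)/(2·11) ≡ 1/9. 9⁻¹ ≡ 3 (mod 13) since 9·3 = 27 ≡ 1, so λ ≡ 1·3 ≡ 3.
  x = λ² - 8 - 8 = 9 - 16 ≡ 6; y = λ·(8 - 6) - 11 ≡ 8. → (6, 8)
double: tangent at (6, 8): λ = (3·6² + 4)/(2·8) ≡ 8/3. 3⁻¹ ≡ 9 (mod 13), so λ ≡ 8·9 ≡ 7.
  x = λ² - 6 - 6 = 49 - 12 ≡ 11; y = λ·(6 - 11) - 8 ≡ 9. → (11, 9)
add Q: (11, 9) + (8, 11). λ = (11 - 9)/(8 - 11) ≡ 2/10 mod 13. 10⁻¹ ≡ 4 (mod 13) since 10·4 = 40 ≡ 1, so λ ≡ 8.
  x = λ² - 11 - 8 = 64 - 19 ≡ 6; y = λ·(11 - 6) - 9 ≡ 5. → (6, 5)

(6, 5)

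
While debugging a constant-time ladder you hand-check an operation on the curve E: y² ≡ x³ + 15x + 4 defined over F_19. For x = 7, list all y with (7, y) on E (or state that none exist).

x³ + 15x + 4 = 452 ≡ 15 (mod 19).
15 is a non-residue mod 19; no y exists.

none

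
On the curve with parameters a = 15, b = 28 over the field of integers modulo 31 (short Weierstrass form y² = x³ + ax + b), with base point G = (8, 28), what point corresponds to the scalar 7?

Double-and-add on 7 = (111)₂. Start with G = (8, 28) for the leading 1-bit.
double: tangent at (8, 28): λ = (3·8² + 15)/(2·28) ≡ 21/25. 25⁻¹ ≡ 5 (mod 31), so λ ≡ 21·5 ≡ 12.
  x = λ² - 8 - 8 = 144 - 16 ≡ 4; y = λ·(8 - 4) - 28 ≡ 20. → (4, 20)
add G: (4, 20) + (8, 28). λ = (28 - 20)/(8 - 4) ≡ 8/4 mod 31. 4⁻¹ ≡ 8 (mod 31) since 4·8 = 32 ≡ 1, so λ ≡ 2.
  x = λ² - 4 - 8 = 4 - 12 ≡ 23; y = λ·(4 - 23) - 20 ≡ 4. → (23, 4)
double: tangent at (23, 4): λ = (3·23² + 15)/(2·4) ≡ 21/8. 8⁻¹ ≡ 4 (mod 31), so λ ≡ 21·4 ≡ 22.
  x = λ² - 23 - 23 = 484 - 46 ≡ 4; y = λ·(23 - 4) - 4 ≡ 11. → (4, 11)
add G: (4, 11) + (8, 28). λ = (28 - 11)/(8 - 4) ≡ 17/4 mod 31. 4⁻¹ ≡ 8 (mod 31), so λ ≡ 12.
  x = λ² - 4 - 8 = 144 - 12 ≡ 8; y = λ·(4 - 8) - 11 ≡ 3. → (8, 3)

(8, 3)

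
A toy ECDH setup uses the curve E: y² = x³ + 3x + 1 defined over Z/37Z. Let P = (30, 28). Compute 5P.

Double-and-add on 5 = (101)₂. Start with P = (30, 28) for the leading 1-bit.
double: tangent at (30, 28): λ = (3·30² + 3)/(2·28) ≡ 2/19. 19⁻¹ ≡ 2 (mod 37), so λ ≡ 2·2 ≡ 4.
  x = λ² - 30 - 30 = 16 - 60 ≡ 30; y = λ·(30 - 30) - 28 ≡ 9. → (30, 9)
double: tangent at (30, 9): λ = (3·30² + 3)/(2·9) ≡ 2/18. 18⁻¹ ≡ 35 (mod 37) since 18·35 = 630 ≡ 1, so λ ≡ 2·35 ≡ 33.
  x = λ² - 30 - 30 = 1089 - 60 ≡ 30; y = λ·(30 - 30) - 9 ≡ 28. → (30, 28)
add P: tangent at (30, 28): λ = (3·30² + 3)/(2·28) ≡ 2/19. 19⁻¹ ≡ 2 (mod 37), so λ ≡ 2·2 ≡ 4.
  x = λ² - 30 - 30 = 16 - 60 ≡ 30; y = λ·(30 - 30) - 28 ≡ 9. → (30, 9)

(30, 9)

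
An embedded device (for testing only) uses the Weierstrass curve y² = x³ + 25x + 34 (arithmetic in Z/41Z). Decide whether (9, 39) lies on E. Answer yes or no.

yes

y² = 39² ≡ 4; x³ + 25x + 34 = 988 ≡ 4 (mod 41). 4 = 4.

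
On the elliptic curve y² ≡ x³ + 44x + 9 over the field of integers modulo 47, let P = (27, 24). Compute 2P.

tangent at (27, 24): λ = (3·27² + 44)/(2·24) ≡ 22/1. 1⁻¹ ≡ 1 (mod 47) since 1·1 = 1 ≡ 1, so λ ≡ 22·1 ≡ 22.
  x = λ² - 27 - 27 = 484 - 54 ≡ 7; y = λ·(27 - 7) - 24 ≡ 40. → (7, 40)

(7, 40)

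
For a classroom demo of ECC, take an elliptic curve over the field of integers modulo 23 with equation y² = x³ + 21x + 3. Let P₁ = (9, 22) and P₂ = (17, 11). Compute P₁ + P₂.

(9, 22) + (17, 11). λ = (11 - 22)/(17 - 9) ≡ 12/8 mod 23. 8⁻¹ ≡ 3 (mod 23) since 8·3 = 24 ≡ 1, so λ ≡ 13.
  x = λ² - 9 - 17 = 169 - 26 ≡ 5; y = λ·(9 - 5) - 22 ≡ 7. → (5, 7)

(5, 7)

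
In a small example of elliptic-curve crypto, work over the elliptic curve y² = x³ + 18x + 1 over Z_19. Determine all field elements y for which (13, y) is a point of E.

x³ + 18x + 1 = 2432 ≡ 0 (mod 19).
Only y = 0 satisfies y² ≡ 0.

0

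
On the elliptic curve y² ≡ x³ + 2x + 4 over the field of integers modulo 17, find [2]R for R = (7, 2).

tangent at (7, 2): λ = (3·7² + 2)/(2·2) ≡ 13/4. 4⁻¹ ≡ 13 (mod 17), so λ ≡ 13·13 ≡ 16.
  x = λ² - 7 - 7 = 256 - 14 ≡ 4; y = λ·(7 - 4) - 2 ≡ 12. → (4, 12)

(4, 12)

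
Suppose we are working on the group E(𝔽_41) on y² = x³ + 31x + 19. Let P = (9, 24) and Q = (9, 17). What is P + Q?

The two points share x = 9 and their y-coordinates satisfy 24 + 17 ≡ 0 (mod 41), so they are inverses. Their sum is O.

O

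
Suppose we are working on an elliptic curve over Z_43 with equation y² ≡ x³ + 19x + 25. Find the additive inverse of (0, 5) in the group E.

(0, 38)

-(0, 5) = (0, -5 mod 43) = (0, 38).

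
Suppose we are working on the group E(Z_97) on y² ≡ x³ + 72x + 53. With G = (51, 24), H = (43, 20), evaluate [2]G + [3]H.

(28, 16)

First 2G:
Repeated addition: build up to 2G.
2G: tangent at (51, 24): λ = (3·51² + 72)/(2·24) ≡ 18/48. 48⁻¹ ≡ 95 (mod 97) since 48·95 = 4560 ≡ 1, so λ ≡ 18·95 ≡ 61.
  x = λ² - 51 - 51 = 3721 - 102 ≡ 30; y = λ·(51 - 30) - 24 ≡ 93. → (30, 93)
2G = (30, 93).
Next 3H:
Repeated addition: build up to 3H.
2H: tangent at (43, 20): λ = (3·43² + 72)/(2·20) ≡ 90/40. 40⁻¹ ≡ 17 (mod 97), so λ ≡ 90·17 ≡ 75.
  x = λ² - 43 - 43 = 5625 - 86 ≡ 10; y = λ·(43 - 10) - 20 ≡ 30. → (10, 30)
3H: (10, 30) + (43, 20). λ = (20 - 30)/(43 - 10) ≡ 87/33 mod 97. 33⁻¹ ≡ 50 (mod 97), so λ ≡ 82.
  x = λ² - 10 - 43 = 6724 - 53 ≡ 75; y = λ·(10 - 75) - 30 ≡ 72. → (75, 72)
3H = (75, 72).
Finally 2G + 3H:
(30, 93) + (75, 72). λ = (72 - 93)/(75 - 30) ≡ 76/45 mod 97. 45⁻¹ ≡ 69 (mod 97), so λ ≡ 6.
  x = λ² - 30 - 75 = 36 - 105 ≡ 28; y = λ·(30 - 28) - 93 ≡ 16. → (28, 16)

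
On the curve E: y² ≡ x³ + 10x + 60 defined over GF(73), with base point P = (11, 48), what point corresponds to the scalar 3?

Repeated addition: build up to 3P.
2P: tangent at (11, 48): λ = (3·11² + 10)/(2·48) ≡ 8/23. 23⁻¹ ≡ 54 (mod 73) since 23·54 = 1242 ≡ 1, so λ ≡ 8·54 ≡ 67.
  x = λ² - 11 - 11 = 4489 - 22 ≡ 14; y = λ·(11 - 14) - 48 ≡ 43. → (14, 43)
3P: (14, 43) + (11, 48). λ = (48 - 43)/(11 - 14) ≡ 5/70 mod 73. 70⁻¹ ≡ 24 (mod 73) since 70·24 = 1680 ≡ 1, so λ ≡ 47.
  x = λ² - 14 - 11 = 2209 - 25 ≡ 67; y = λ·(14 - 67) - 43 ≡ 21. → (67, 21)

(67, 21)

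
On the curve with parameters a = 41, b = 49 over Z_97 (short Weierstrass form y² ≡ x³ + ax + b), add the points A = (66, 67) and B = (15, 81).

(59, 49)

(66, 67) + (15, 81). λ = (81 - 67)/(15 - 66) ≡ 14/46 mod 97. 46⁻¹ ≡ 19 (mod 97), so λ ≡ 72.
  x = λ² - 66 - 15 = 5184 - 81 ≡ 59; y = λ·(66 - 59) - 67 ≡ 49. → (59, 49)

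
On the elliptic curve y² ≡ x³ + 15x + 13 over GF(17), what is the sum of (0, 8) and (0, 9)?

The two points share x = 0 and their y-coordinates satisfy 8 + 9 ≡ 0 (mod 17), so they are inverses. Their sum is ∞.

O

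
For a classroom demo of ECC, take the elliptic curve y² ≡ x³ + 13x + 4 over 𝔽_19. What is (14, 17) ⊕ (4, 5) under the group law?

(14, 17) + (4, 5). λ = (5 - 17)/(4 - 14) ≡ 7/9 mod 19. 9⁻¹ ≡ 17 (mod 19), so λ ≡ 5.
  x = λ² - 14 - 4 = 25 - 18 ≡ 7; y = λ·(14 - 7) - 17 ≡ 18. → (7, 18)

(7, 18)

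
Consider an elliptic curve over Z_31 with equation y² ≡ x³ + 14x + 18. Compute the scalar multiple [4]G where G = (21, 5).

(0, 24)

Double-and-add on 4 = (100)₂. Start with G = (21, 5) for the leading 1-bit.
double: tangent at (21, 5): λ = (3·21² + 14)/(2·5) ≡ 4/10. 10⁻¹ ≡ 28 (mod 31) since 10·28 = 280 ≡ 1, so λ ≡ 4·28 ≡ 19.
  x = λ² - 21 - 21 = 361 - 42 ≡ 9; y = λ·(21 - 9) - 5 ≡ 6. → (9, 6)
double: tangent at (9, 6): λ = (3·9² + 14)/(2·6) ≡ 9/12. 12⁻¹ ≡ 13 (mod 31) since 12·13 = 156 ≡ 1, so λ ≡ 9·13 ≡ 24.
  x = λ² - 9 - 9 = 576 - 18 ≡ 0; y = λ·(9 - 0) - 6 ≡ 24. → (0, 24)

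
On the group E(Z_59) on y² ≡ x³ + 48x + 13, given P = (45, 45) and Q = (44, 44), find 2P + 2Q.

(34, 48)

First 2P:
Repeated addition: build up to 2P.
2P: tangent at (45, 45): λ = (3·45² + 48)/(2·45) ≡ 46/31. 31⁻¹ ≡ 40 (mod 59) since 31·40 = 1240 ≡ 1, so λ ≡ 46·40 ≡ 11.
  x = λ² - 45 - 45 = 121 - 90 ≡ 31; y = λ·(45 - 31) - 45 ≡ 50. → (31, 50)
2P = (31, 50).
Next 2Q:
Repeated addition: build up to 2Q.
2Q: tangent at (44, 44): λ = (3·44² + 48)/(2·44) ≡ 15/29. 29⁻¹ ≡ 57 (mod 59), so λ ≡ 15·57 ≡ 29.
  x = λ² - 44 - 44 = 841 - 88 ≡ 45; y = λ·(44 - 45) - 44 ≡ 45. → (45, 45)
2Q = (45, 45).
Finally 2P + 2Q:
(31, 50) + (45, 45). λ = (45 - 50)/(45 - 31) ≡ 54/14 mod 59. 14⁻¹ ≡ 38 (mod 59) since 14·38 = 532 ≡ 1, so λ ≡ 46.
  x = λ² - 31 - 45 = 2116 - 76 ≡ 34; y = λ·(31 - 34) - 50 ≡ 48. → (34, 48)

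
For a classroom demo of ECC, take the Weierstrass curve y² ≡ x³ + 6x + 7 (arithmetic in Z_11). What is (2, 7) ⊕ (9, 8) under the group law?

(9, 3)

(2, 7) + (9, 8). λ = (8 - 7)/(9 - 2) ≡ 1/7 mod 11. 7⁻¹ ≡ 8 (mod 11) since 7·8 = 56 ≡ 1, so λ ≡ 8.
  x = λ² - 2 - 9 = 64 - 11 ≡ 9; y = λ·(2 - 9) - 7 ≡ 3. → (9, 3)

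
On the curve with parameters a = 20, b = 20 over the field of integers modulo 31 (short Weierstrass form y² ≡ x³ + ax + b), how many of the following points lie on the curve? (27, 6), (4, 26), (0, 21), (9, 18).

(27, 6): 6² ≡ 5, rhs ≡ 0 → off.
(4, 26): 26² ≡ 25, rhs ≡ 9 → off.
(0, 21): 21² ≡ 7, rhs ≡ 20 → off.
(9, 18): 18² ≡ 14, rhs ≡ 30 → off.

0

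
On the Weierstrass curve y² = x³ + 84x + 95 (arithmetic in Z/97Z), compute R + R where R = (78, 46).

(50, 73)

tangent at (78, 46): λ = (3·78² + 84)/(2·46) ≡ 3/92. 92⁻¹ ≡ 58 (mod 97), so λ ≡ 3·58 ≡ 77.
  x = λ² - 78 - 78 = 5929 - 156 ≡ 50; y = λ·(78 - 50) - 46 ≡ 73. → (50, 73)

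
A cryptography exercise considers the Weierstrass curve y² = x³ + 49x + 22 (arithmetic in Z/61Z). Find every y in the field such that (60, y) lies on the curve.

none

x³ + 49x + 22 = 218962 ≡ 33 (mod 61).
33 is a non-residue mod 61; no y exists.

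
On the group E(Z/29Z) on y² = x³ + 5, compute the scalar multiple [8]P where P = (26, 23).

(2, 19)

Double-and-add on 8 = (1000)₂. Start with P = (26, 23) for the leading 1-bit.
double: tangent at (26, 23): λ = (3·26² + 0)/(2·23) ≡ 27/17. 17⁻¹ ≡ 12 (mod 29), so λ ≡ 27·12 ≡ 5.
  x = λ² - 26 - 26 = 25 - 52 ≡ 2; y = λ·(26 - 2) - 23 ≡ 10. → (2, 10)
double: tangent at (2, 10): λ = (3·2² + 0)/(2·10) ≡ 12/20. 20⁻¹ ≡ 16 (mod 29) since 20·16 = 320 ≡ 1, so λ ≡ 12·16 ≡ 18.
  x = λ² - 2 - 2 = 324 - 4 ≡ 1; y = λ·(2 - 1) - 10 ≡ 8. → (1, 8)
double: tangent at (1, 8): λ = (3·1² + 0)/(2·8) ≡ 3/16. 16⁻¹ ≡ 20 (mod 29), so λ ≡ 3·20 ≡ 2.
  x = λ² - 1 - 1 = 4 - 2 ≡ 2; y = λ·(1 - 2) - 8 ≡ 19. → (2, 19)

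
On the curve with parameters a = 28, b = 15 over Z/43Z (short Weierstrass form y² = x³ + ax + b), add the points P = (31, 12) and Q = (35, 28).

(31, 12) + (35, 28). λ = (28 - 12)/(35 - 31) ≡ 16/4 mod 43. 4⁻¹ ≡ 11 (mod 43), so λ ≡ 4.
  x = λ² - 31 - 35 = 16 - 66 ≡ 36; y = λ·(31 - 36) - 12 ≡ 11. → (36, 11)

(36, 11)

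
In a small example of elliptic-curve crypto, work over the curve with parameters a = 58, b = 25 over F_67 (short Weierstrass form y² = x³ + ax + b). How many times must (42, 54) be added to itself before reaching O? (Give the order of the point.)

2P: tangent at (42, 54): λ = (3·42² + 58)/(2·54) ≡ 57/41. 41⁻¹ ≡ 18 (mod 67) since 41·18 = 738 ≡ 1, so λ ≡ 57·18 ≡ 21.
  x = λ² - 42 - 42 = 441 - 84 ≡ 22; y = λ·(42 - 22) - 54 ≡ 31. → (22, 31)
3P: (22, 31) + (42, 54). λ = (54 - 31)/(42 - 22) ≡ 23/20 mod 67. 20⁻¹ ≡ 57 (mod 67) since 20·57 = 1140 ≡ 1, so λ ≡ 38.
  x = λ² - 22 - 42 = 1444 - 64 ≡ 40; y = λ·(22 - 40) - 31 ≡ 22. → (40, 22)
4P: (40, 22) + (42, 54). λ = (54 - 22)/(42 - 40) ≡ 32/2 mod 67. 2⁻¹ ≡ 34 (mod 67) since 2·34 = 68 ≡ 1, so λ ≡ 16.
  x = λ² - 40 - 42 = 256 - 82 ≡ 40; y = λ·(40 - 40) - 22 ≡ 45. → (40, 45)
5P: (40, 45) + (42, 54). λ = (54 - 45)/(42 - 40) ≡ 9/2 mod 67. 2⁻¹ ≡ 34 (mod 67), so λ ≡ 38.
  x = λ² - 40 - 42 = 1444 - 82 ≡ 22; y = λ·(40 - 22) - 45 ≡ 36. → (22, 36)
6P: (22, 36) + (42, 54). λ = (54 - 36)/(42 - 22) ≡ 18/20 mod 67. 20⁻¹ ≡ 57 (mod 67), so λ ≡ 21.
  x = λ² - 22 - 42 = 441 - 64 ≡ 42; y = λ·(22 - 42) - 36 ≡ 13. → (42, 13)
7P: (42, 13) + (42, 54): same x and y₁ ≡ -y₂, so the sum is O.
7P = O, so the order is 7.

7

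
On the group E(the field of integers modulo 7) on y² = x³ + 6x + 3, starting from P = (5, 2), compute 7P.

(5, 2)

Repeated addition: build up to 7P.
2P: tangent at (5, 2): λ = (3·5² + 6)/(2·2) ≡ 4/4. 4⁻¹ ≡ 2 (mod 7), so λ ≡ 4·2 ≡ 1.
  x = λ² - 5 - 5 = 1 - 10 ≡ 5; y = λ·(5 - 5) - 2 ≡ 5. → (5, 5)
3P: (5, 5) + (5, 2): same x and y₁ ≡ -y₂, so the sum is the point at infinity.
4P: the point at infinity + (5, 2) = (5, 2) (identity).
5P: tangent at (5, 2): λ = (3·5² + 6)/(2·2) ≡ 4/4. 4⁻¹ ≡ 2 (mod 7), so λ ≡ 4·2 ≡ 1.
  x = λ² - 5 - 5 = 1 - 10 ≡ 5; y = λ·(5 - 5) - 2 ≡ 5. → (5, 5)
6P: (5, 5) + (5, 2): same x and y₁ ≡ -y₂, so the sum is the point at infinity.
7P: the point at infinity + (5, 2) = (5, 2) (identity).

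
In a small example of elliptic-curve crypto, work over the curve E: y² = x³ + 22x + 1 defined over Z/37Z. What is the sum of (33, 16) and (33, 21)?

The two points share x = 33 and their y-coordinates satisfy 16 + 21 ≡ 0 (mod 37), so they are inverses. Their sum is the point at infinity.

O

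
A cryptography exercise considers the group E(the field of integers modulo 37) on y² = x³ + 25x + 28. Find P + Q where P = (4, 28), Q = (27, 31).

(4, 28) + (27, 31). λ = (31 - 28)/(27 - 4) ≡ 3/23 mod 37. 23⁻¹ ≡ 29 (mod 37), so λ ≡ 13.
  x = λ² - 4 - 27 = 169 - 31 ≡ 27; y = λ·(4 - 27) - 28 ≡ 6. → (27, 6)

(27, 6)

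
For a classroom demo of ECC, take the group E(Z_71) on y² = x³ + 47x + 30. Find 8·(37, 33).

(65, 10)

Write G = (37, 33).
Double-and-add on 8 = (1000)₂. Start with G = (37, 33) for the leading 1-bit.
double: tangent at (37, 33): λ = (3·37² + 47)/(2·33) ≡ 36/66. 66⁻¹ ≡ 14 (mod 71) since 66·14 = 924 ≡ 1, so λ ≡ 36·14 ≡ 7.
  x = λ² - 37 - 37 = 49 - 74 ≡ 46; y = λ·(37 - 46) - 33 ≡ 46. → (46, 46)
double: tangent at (46, 46): λ = (3·46² + 47)/(2·46) ≡ 5/21. 21⁻¹ ≡ 44 (mod 71) since 21·44 = 924 ≡ 1, so λ ≡ 5·44 ≡ 7.
  x = λ² - 46 - 46 = 49 - 92 ≡ 28; y = λ·(46 - 28) - 46 ≡ 9. → (28, 9)
double: tangent at (28, 9): λ = (3·28² + 47)/(2·9) ≡ 56/18. 18⁻¹ ≡ 4 (mod 71), so λ ≡ 56·4 ≡ 11.
  x = λ² - 28 - 28 = 121 - 56 ≡ 65; y = λ·(28 - 65) - 9 ≡ 10. → (65, 10)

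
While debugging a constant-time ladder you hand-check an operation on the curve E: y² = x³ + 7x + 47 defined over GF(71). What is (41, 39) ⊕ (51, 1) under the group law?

(19, 62)

(41, 39) + (51, 1). λ = (1 - 39)/(51 - 41) ≡ 33/10 mod 71. 10⁻¹ ≡ 64 (mod 71), so λ ≡ 53.
  x = λ² - 41 - 51 = 2809 - 92 ≡ 19; y = λ·(41 - 19) - 39 ≡ 62. → (19, 62)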